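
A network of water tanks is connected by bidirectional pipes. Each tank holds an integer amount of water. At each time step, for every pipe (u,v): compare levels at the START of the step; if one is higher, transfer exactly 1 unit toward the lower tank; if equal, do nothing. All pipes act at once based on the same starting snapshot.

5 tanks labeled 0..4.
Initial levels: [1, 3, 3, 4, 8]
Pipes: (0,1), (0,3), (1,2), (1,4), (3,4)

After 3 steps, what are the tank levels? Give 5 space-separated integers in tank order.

Step 1: flows [1->0,3->0,1=2,4->1,4->3] -> levels [3 3 3 4 6]
Step 2: flows [0=1,3->0,1=2,4->1,4->3] -> levels [4 4 3 4 4]
Step 3: flows [0=1,0=3,1->2,1=4,3=4] -> levels [4 3 4 4 4]

Answer: 4 3 4 4 4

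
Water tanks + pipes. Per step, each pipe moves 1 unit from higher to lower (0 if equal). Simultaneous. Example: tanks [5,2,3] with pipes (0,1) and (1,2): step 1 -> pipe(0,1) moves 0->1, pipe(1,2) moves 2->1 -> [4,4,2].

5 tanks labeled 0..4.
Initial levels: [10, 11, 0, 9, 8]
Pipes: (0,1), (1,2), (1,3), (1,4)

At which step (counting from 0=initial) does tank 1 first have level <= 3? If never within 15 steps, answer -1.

Answer: -1

Derivation:
Step 1: flows [1->0,1->2,1->3,1->4] -> levels [11 7 1 10 9]
Step 2: flows [0->1,1->2,3->1,4->1] -> levels [10 9 2 9 8]
Step 3: flows [0->1,1->2,1=3,1->4] -> levels [9 8 3 9 9]
Step 4: flows [0->1,1->2,3->1,4->1] -> levels [8 10 4 8 8]
Step 5: flows [1->0,1->2,1->3,1->4] -> levels [9 6 5 9 9]
Step 6: flows [0->1,1->2,3->1,4->1] -> levels [8 8 6 8 8]
Step 7: flows [0=1,1->2,1=3,1=4] -> levels [8 7 7 8 8]
Step 8: flows [0->1,1=2,3->1,4->1] -> levels [7 10 7 7 7]
Step 9: flows [1->0,1->2,1->3,1->4] -> levels [8 6 8 8 8]
Step 10: flows [0->1,2->1,3->1,4->1] -> levels [7 10 7 7 7]
  -> period-2 cycle (repeats step 8); tank 1 never drops to <=3
Tank 1 never reaches <=3 within 15 steps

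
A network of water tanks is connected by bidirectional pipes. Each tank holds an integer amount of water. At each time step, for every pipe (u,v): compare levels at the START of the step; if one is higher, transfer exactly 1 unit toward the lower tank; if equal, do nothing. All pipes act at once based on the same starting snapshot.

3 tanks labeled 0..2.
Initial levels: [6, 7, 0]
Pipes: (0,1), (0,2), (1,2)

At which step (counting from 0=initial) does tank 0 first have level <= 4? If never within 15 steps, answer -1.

Step 1: flows [1->0,0->2,1->2] -> levels [6 5 2]
Step 2: flows [0->1,0->2,1->2] -> levels [4 5 4]
Tank 0 first reaches <=4 at step 2

Answer: 2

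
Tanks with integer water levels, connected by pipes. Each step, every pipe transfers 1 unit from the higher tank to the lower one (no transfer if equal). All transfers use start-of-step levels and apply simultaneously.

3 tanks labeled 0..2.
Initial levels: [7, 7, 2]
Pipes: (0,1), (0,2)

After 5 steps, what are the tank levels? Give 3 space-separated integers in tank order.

Step 1: flows [0=1,0->2] -> levels [6 7 3]
Step 2: flows [1->0,0->2] -> levels [6 6 4]
Step 3: flows [0=1,0->2] -> levels [5 6 5]
Step 4: flows [1->0,0=2] -> levels [6 5 5]
Step 5: flows [0->1,0->2] -> levels [4 6 6]

Answer: 4 6 6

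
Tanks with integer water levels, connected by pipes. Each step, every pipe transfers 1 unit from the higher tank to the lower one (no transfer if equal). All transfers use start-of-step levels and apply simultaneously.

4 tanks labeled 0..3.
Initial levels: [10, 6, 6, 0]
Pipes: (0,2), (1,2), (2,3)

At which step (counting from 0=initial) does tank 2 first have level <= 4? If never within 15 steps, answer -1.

Step 1: flows [0->2,1=2,2->3] -> levels [9 6 6 1]
Step 2: flows [0->2,1=2,2->3] -> levels [8 6 6 2]
Step 3: flows [0->2,1=2,2->3] -> levels [7 6 6 3]
Step 4: flows [0->2,1=2,2->3] -> levels [6 6 6 4]
Step 5: flows [0=2,1=2,2->3] -> levels [6 6 5 5]
Step 6: flows [0->2,1->2,2=3] -> levels [5 5 7 5]
Step 7: flows [2->0,2->1,2->3] -> levels [6 6 4 6]
Tank 2 first reaches <=4 at step 7

Answer: 7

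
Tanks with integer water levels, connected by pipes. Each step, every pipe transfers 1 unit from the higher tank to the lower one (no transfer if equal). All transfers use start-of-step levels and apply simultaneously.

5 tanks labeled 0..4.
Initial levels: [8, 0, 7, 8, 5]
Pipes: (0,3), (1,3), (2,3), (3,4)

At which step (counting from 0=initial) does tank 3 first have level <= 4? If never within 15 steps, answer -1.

Step 1: flows [0=3,3->1,3->2,3->4] -> levels [8 1 8 5 6]
Step 2: flows [0->3,3->1,2->3,4->3] -> levels [7 2 7 7 5]
Step 3: flows [0=3,3->1,2=3,3->4] -> levels [7 3 7 5 6]
Step 4: flows [0->3,3->1,2->3,4->3] -> levels [6 4 6 7 5]
Step 5: flows [3->0,3->1,3->2,3->4] -> levels [7 5 7 3 6]
Tank 3 first reaches <=4 at step 5

Answer: 5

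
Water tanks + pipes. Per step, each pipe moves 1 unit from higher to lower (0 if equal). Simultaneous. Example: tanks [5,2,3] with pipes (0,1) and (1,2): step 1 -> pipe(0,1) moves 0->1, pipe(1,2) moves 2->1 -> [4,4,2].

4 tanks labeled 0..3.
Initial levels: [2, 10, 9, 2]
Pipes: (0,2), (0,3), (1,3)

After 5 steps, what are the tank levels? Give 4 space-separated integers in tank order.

Step 1: flows [2->0,0=3,1->3] -> levels [3 9 8 3]
Step 2: flows [2->0,0=3,1->3] -> levels [4 8 7 4]
Step 3: flows [2->0,0=3,1->3] -> levels [5 7 6 5]
Step 4: flows [2->0,0=3,1->3] -> levels [6 6 5 6]
Step 5: flows [0->2,0=3,1=3] -> levels [5 6 6 6]

Answer: 5 6 6 6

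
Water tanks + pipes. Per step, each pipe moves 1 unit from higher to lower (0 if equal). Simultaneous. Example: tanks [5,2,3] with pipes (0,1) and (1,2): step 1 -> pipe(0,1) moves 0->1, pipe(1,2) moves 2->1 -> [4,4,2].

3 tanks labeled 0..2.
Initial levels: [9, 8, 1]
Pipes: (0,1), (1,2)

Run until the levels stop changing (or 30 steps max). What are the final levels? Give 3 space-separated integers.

Answer: 6 6 6

Derivation:
Step 1: flows [0->1,1->2] -> levels [8 8 2]
Step 2: flows [0=1,1->2] -> levels [8 7 3]
Step 3: flows [0->1,1->2] -> levels [7 7 4]
Step 4: flows [0=1,1->2] -> levels [7 6 5]
Step 5: flows [0->1,1->2] -> levels [6 6 6]
Step 6: flows [0=1,1=2] -> levels [6 6 6]
  -> stable (no change)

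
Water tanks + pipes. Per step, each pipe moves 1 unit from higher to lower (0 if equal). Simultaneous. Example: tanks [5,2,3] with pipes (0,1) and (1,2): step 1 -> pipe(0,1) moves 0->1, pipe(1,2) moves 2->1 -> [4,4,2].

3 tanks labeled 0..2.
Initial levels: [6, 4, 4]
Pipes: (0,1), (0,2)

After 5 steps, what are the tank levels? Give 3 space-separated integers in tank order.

Step 1: flows [0->1,0->2] -> levels [4 5 5]
Step 2: flows [1->0,2->0] -> levels [6 4 4]
  -> period-2 cycle: step 2 state = step 0 state
  -> state at step 5: (5-0) mod 2 = 1, same as step 1 -> [4 5 5]

Answer: 4 5 5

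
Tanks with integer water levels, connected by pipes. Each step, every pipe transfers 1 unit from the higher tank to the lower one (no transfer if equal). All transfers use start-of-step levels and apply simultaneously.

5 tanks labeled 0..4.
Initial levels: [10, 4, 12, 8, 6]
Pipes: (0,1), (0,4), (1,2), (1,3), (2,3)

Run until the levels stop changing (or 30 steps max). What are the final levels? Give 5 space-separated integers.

Answer: 6 10 8 8 8

Derivation:
Step 1: flows [0->1,0->4,2->1,3->1,2->3] -> levels [8 7 10 8 7]
Step 2: flows [0->1,0->4,2->1,3->1,2->3] -> levels [6 10 8 8 8]
Step 3: flows [1->0,4->0,1->2,1->3,2=3] -> levels [8 7 9 9 7]
Step 4: flows [0->1,0->4,2->1,3->1,2=3] -> levels [6 10 8 8 8]
  -> period-2 cycle: step 4 state = step 2 state; never stabilizes
  -> state at step 30: (30-2) mod 2 = 0, same as step 2 -> [6 10 8 8 8]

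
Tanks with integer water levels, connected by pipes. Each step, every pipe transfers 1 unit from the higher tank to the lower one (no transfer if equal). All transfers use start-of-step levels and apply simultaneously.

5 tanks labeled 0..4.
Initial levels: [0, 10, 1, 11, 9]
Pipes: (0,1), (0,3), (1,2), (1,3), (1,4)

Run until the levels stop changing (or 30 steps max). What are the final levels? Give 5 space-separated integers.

Step 1: flows [1->0,3->0,1->2,3->1,1->4] -> levels [2 8 2 9 10]
Step 2: flows [1->0,3->0,1->2,3->1,4->1] -> levels [4 8 3 7 9]
Step 3: flows [1->0,3->0,1->2,1->3,4->1] -> levels [6 6 4 7 8]
Step 4: flows [0=1,3->0,1->2,3->1,4->1] -> levels [7 7 5 5 7]
Step 5: flows [0=1,0->3,1->2,1->3,1=4] -> levels [6 5 6 7 7]
Step 6: flows [0->1,3->0,2->1,3->1,4->1] -> levels [6 9 5 5 6]
Step 7: flows [1->0,0->3,1->2,1->3,1->4] -> levels [6 5 6 7 7]
  -> period-2 cycle: step 7 state = step 5 state; never stabilizes
  -> state at step 30: (30-5) mod 2 = 1, same as step 6 -> [6 9 5 5 6]

Answer: 6 9 5 5 6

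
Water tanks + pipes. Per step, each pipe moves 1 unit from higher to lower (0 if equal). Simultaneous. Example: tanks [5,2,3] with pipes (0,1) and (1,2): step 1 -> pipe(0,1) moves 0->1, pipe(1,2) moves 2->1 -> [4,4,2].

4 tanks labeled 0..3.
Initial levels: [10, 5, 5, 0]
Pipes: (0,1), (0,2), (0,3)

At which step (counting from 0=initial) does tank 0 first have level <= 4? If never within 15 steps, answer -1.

Step 1: flows [0->1,0->2,0->3] -> levels [7 6 6 1]
Step 2: flows [0->1,0->2,0->3] -> levels [4 7 7 2]
Tank 0 first reaches <=4 at step 2

Answer: 2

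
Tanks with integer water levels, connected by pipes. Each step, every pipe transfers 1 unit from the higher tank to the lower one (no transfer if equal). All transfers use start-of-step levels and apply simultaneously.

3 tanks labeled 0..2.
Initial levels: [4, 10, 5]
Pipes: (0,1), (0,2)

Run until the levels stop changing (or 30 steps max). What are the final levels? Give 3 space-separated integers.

Answer: 7 6 6

Derivation:
Step 1: flows [1->0,2->0] -> levels [6 9 4]
Step 2: flows [1->0,0->2] -> levels [6 8 5]
Step 3: flows [1->0,0->2] -> levels [6 7 6]
Step 4: flows [1->0,0=2] -> levels [7 6 6]
Step 5: flows [0->1,0->2] -> levels [5 7 7]
Step 6: flows [1->0,2->0] -> levels [7 6 6]
  -> period-2 cycle: step 6 state = step 4 state; never stabilizes
  -> state at step 30: (30-4) mod 2 = 0, same as step 4 -> [7 6 6]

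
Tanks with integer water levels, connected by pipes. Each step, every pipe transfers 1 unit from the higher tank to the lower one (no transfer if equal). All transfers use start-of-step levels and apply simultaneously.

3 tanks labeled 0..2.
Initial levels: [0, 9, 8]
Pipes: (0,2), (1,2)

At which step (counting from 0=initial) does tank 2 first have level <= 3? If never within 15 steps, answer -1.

Answer: -1

Derivation:
Step 1: flows [2->0,1->2] -> levels [1 8 8]
Step 2: flows [2->0,1=2] -> levels [2 8 7]
Step 3: flows [2->0,1->2] -> levels [3 7 7]
Step 4: flows [2->0,1=2] -> levels [4 7 6]
Step 5: flows [2->0,1->2] -> levels [5 6 6]
Step 6: flows [2->0,1=2] -> levels [6 6 5]
Step 7: flows [0->2,1->2] -> levels [5 5 7]
Step 8: flows [2->0,2->1] -> levels [6 6 5]
  -> period-2 cycle (repeats step 6); tank 2 never drops to <=3
Tank 2 never reaches <=3 within 15 steps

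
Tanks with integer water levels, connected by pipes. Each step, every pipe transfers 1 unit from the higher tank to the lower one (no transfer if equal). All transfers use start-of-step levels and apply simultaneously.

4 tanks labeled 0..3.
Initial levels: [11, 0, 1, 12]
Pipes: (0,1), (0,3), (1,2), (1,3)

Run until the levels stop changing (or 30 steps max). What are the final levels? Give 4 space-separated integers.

Answer: 7 4 6 7

Derivation:
Step 1: flows [0->1,3->0,2->1,3->1] -> levels [11 3 0 10]
Step 2: flows [0->1,0->3,1->2,3->1] -> levels [9 4 1 10]
Step 3: flows [0->1,3->0,1->2,3->1] -> levels [9 5 2 8]
Step 4: flows [0->1,0->3,1->2,3->1] -> levels [7 6 3 8]
Step 5: flows [0->1,3->0,1->2,3->1] -> levels [7 7 4 6]
Step 6: flows [0=1,0->3,1->2,1->3] -> levels [6 5 5 8]
Step 7: flows [0->1,3->0,1=2,3->1] -> levels [6 7 5 6]
Step 8: flows [1->0,0=3,1->2,1->3] -> levels [7 4 6 7]
Step 9: flows [0->1,0=3,2->1,3->1] -> levels [6 7 5 6]
  -> period-2 cycle: step 9 state = step 7 state; never stabilizes
  -> state at step 30: (30-7) mod 2 = 1, same as step 8 -> [7 4 6 7]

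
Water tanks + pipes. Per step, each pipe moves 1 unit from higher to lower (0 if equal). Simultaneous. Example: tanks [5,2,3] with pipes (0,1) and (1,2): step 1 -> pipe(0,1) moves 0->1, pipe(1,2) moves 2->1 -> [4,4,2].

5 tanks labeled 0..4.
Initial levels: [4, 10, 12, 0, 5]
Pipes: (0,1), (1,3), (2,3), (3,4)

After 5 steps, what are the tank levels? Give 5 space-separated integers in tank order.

Answer: 6 6 7 6 6

Derivation:
Step 1: flows [1->0,1->3,2->3,4->3] -> levels [5 8 11 3 4]
Step 2: flows [1->0,1->3,2->3,4->3] -> levels [6 6 10 6 3]
Step 3: flows [0=1,1=3,2->3,3->4] -> levels [6 6 9 6 4]
Step 4: flows [0=1,1=3,2->3,3->4] -> levels [6 6 8 6 5]
Step 5: flows [0=1,1=3,2->3,3->4] -> levels [6 6 7 6 6]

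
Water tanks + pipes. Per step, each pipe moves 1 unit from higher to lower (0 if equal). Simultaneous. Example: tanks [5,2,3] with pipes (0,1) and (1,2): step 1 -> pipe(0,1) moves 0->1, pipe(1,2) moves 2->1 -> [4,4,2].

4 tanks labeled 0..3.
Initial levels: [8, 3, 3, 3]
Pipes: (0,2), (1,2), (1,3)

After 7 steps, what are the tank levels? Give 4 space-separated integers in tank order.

Answer: 4 3 6 4

Derivation:
Step 1: flows [0->2,1=2,1=3] -> levels [7 3 4 3]
Step 2: flows [0->2,2->1,1=3] -> levels [6 4 4 3]
Step 3: flows [0->2,1=2,1->3] -> levels [5 3 5 4]
Step 4: flows [0=2,2->1,3->1] -> levels [5 5 4 3]
Step 5: flows [0->2,1->2,1->3] -> levels [4 3 6 4]
Step 6: flows [2->0,2->1,3->1] -> levels [5 5 4 3]
  -> period-2 cycle: step 6 state = step 4 state
  -> state at step 7: (7-4) mod 2 = 1, same as step 5 -> [4 3 6 4]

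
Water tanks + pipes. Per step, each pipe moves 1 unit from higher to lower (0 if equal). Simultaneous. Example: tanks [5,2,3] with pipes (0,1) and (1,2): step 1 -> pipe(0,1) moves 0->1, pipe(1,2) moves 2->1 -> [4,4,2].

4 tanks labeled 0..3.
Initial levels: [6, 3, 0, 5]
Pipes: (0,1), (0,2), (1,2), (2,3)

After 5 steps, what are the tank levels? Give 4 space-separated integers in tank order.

Answer: 4 4 2 4

Derivation:
Step 1: flows [0->1,0->2,1->2,3->2] -> levels [4 3 3 4]
Step 2: flows [0->1,0->2,1=2,3->2] -> levels [2 4 5 3]
Step 3: flows [1->0,2->0,2->1,2->3] -> levels [4 4 2 4]
Step 4: flows [0=1,0->2,1->2,3->2] -> levels [3 3 5 3]
Step 5: flows [0=1,2->0,2->1,2->3] -> levels [4 4 2 4]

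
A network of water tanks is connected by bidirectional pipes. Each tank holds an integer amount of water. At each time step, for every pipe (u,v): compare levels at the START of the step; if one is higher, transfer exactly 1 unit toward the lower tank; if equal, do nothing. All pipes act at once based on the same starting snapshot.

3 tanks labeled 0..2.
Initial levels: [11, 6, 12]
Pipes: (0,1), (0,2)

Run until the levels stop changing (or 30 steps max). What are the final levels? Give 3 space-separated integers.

Answer: 9 10 10

Derivation:
Step 1: flows [0->1,2->0] -> levels [11 7 11]
Step 2: flows [0->1,0=2] -> levels [10 8 11]
Step 3: flows [0->1,2->0] -> levels [10 9 10]
Step 4: flows [0->1,0=2] -> levels [9 10 10]
Step 5: flows [1->0,2->0] -> levels [11 9 9]
Step 6: flows [0->1,0->2] -> levels [9 10 10]
  -> period-2 cycle: step 6 state = step 4 state; never stabilizes
  -> state at step 30: (30-4) mod 2 = 0, same as step 4 -> [9 10 10]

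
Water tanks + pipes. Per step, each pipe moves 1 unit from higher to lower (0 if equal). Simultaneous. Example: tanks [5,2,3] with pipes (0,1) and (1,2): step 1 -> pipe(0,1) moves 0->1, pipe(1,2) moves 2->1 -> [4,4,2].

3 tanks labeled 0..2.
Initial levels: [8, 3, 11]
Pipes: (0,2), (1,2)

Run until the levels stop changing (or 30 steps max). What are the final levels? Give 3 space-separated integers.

Step 1: flows [2->0,2->1] -> levels [9 4 9]
Step 2: flows [0=2,2->1] -> levels [9 5 8]
Step 3: flows [0->2,2->1] -> levels [8 6 8]
Step 4: flows [0=2,2->1] -> levels [8 7 7]
Step 5: flows [0->2,1=2] -> levels [7 7 8]
Step 6: flows [2->0,2->1] -> levels [8 8 6]
Step 7: flows [0->2,1->2] -> levels [7 7 8]
  -> period-2 cycle: step 7 state = step 5 state; never stabilizes
  -> state at step 30: (30-5) mod 2 = 1, same as step 6 -> [8 8 6]

Answer: 8 8 6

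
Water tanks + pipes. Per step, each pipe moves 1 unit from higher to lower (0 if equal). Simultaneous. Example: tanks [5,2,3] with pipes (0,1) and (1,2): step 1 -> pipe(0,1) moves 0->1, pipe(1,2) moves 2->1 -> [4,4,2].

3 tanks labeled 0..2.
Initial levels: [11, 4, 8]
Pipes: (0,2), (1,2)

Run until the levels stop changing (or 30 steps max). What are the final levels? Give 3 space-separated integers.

Step 1: flows [0->2,2->1] -> levels [10 5 8]
Step 2: flows [0->2,2->1] -> levels [9 6 8]
Step 3: flows [0->2,2->1] -> levels [8 7 8]
Step 4: flows [0=2,2->1] -> levels [8 8 7]
Step 5: flows [0->2,1->2] -> levels [7 7 9]
Step 6: flows [2->0,2->1] -> levels [8 8 7]
  -> period-2 cycle: step 6 state = step 4 state; never stabilizes
  -> state at step 30: (30-4) mod 2 = 0, same as step 4 -> [8 8 7]

Answer: 8 8 7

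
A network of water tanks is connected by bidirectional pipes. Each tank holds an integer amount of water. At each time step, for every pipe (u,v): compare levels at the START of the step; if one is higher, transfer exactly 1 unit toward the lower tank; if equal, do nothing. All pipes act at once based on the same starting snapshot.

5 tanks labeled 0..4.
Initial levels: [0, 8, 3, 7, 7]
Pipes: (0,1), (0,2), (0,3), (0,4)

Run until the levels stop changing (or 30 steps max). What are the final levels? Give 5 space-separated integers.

Answer: 7 5 3 5 5

Derivation:
Step 1: flows [1->0,2->0,3->0,4->0] -> levels [4 7 2 6 6]
Step 2: flows [1->0,0->2,3->0,4->0] -> levels [6 6 3 5 5]
Step 3: flows [0=1,0->2,0->3,0->4] -> levels [3 6 4 6 6]
Step 4: flows [1->0,2->0,3->0,4->0] -> levels [7 5 3 5 5]
Step 5: flows [0->1,0->2,0->3,0->4] -> levels [3 6 4 6 6]
  -> period-2 cycle: step 5 state = step 3 state; never stabilizes
  -> state at step 30: (30-3) mod 2 = 1, same as step 4 -> [7 5 3 5 5]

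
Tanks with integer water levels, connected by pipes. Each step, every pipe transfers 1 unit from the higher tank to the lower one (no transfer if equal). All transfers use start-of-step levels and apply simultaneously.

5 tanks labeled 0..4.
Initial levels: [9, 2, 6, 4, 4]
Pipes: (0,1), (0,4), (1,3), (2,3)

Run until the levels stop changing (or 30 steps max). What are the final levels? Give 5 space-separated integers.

Step 1: flows [0->1,0->4,3->1,2->3] -> levels [7 4 5 4 5]
Step 2: flows [0->1,0->4,1=3,2->3] -> levels [5 5 4 5 6]
Step 3: flows [0=1,4->0,1=3,3->2] -> levels [6 5 5 4 5]
Step 4: flows [0->1,0->4,1->3,2->3] -> levels [4 5 4 6 6]
Step 5: flows [1->0,4->0,3->1,3->2] -> levels [6 5 5 4 5]
  -> period-2 cycle: step 5 state = step 3 state; never stabilizes
  -> state at step 30: (30-3) mod 2 = 1, same as step 4 -> [4 5 4 6 6]

Answer: 4 5 4 6 6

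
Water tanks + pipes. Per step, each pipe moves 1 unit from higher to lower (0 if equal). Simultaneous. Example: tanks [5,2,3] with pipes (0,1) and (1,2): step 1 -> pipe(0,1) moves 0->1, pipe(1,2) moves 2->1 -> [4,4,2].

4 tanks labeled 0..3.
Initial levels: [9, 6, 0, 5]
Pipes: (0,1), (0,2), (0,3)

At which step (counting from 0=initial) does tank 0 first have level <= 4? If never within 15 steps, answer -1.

Step 1: flows [0->1,0->2,0->3] -> levels [6 7 1 6]
Step 2: flows [1->0,0->2,0=3] -> levels [6 6 2 6]
Step 3: flows [0=1,0->2,0=3] -> levels [5 6 3 6]
Step 4: flows [1->0,0->2,3->0] -> levels [6 5 4 5]
Step 5: flows [0->1,0->2,0->3] -> levels [3 6 5 6]
Tank 0 first reaches <=4 at step 5

Answer: 5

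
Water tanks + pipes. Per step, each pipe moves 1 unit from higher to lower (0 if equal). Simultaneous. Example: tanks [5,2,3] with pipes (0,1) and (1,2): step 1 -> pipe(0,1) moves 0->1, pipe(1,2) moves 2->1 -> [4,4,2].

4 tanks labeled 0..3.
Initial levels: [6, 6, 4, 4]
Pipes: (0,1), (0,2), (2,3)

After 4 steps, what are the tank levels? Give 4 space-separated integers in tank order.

Answer: 6 5 4 5

Derivation:
Step 1: flows [0=1,0->2,2=3] -> levels [5 6 5 4]
Step 2: flows [1->0,0=2,2->3] -> levels [6 5 4 5]
Step 3: flows [0->1,0->2,3->2] -> levels [4 6 6 4]
Step 4: flows [1->0,2->0,2->3] -> levels [6 5 4 5]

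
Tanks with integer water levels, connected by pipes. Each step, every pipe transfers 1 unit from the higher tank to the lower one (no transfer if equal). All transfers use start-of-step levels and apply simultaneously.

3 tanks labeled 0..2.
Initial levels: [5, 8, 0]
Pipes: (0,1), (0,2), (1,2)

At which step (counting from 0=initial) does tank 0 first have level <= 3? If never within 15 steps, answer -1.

Answer: 3

Derivation:
Step 1: flows [1->0,0->2,1->2] -> levels [5 6 2]
Step 2: flows [1->0,0->2,1->2] -> levels [5 4 4]
Step 3: flows [0->1,0->2,1=2] -> levels [3 5 5]
Tank 0 first reaches <=3 at step 3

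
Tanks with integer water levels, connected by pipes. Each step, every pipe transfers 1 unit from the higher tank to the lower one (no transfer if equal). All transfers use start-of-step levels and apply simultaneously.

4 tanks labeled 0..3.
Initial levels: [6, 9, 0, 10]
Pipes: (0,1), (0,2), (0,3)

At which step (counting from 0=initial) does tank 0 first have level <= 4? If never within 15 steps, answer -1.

Answer: 7

Derivation:
Step 1: flows [1->0,0->2,3->0] -> levels [7 8 1 9]
Step 2: flows [1->0,0->2,3->0] -> levels [8 7 2 8]
Step 3: flows [0->1,0->2,0=3] -> levels [6 8 3 8]
Step 4: flows [1->0,0->2,3->0] -> levels [7 7 4 7]
Step 5: flows [0=1,0->2,0=3] -> levels [6 7 5 7]
Step 6: flows [1->0,0->2,3->0] -> levels [7 6 6 6]
Step 7: flows [0->1,0->2,0->3] -> levels [4 7 7 7]
Tank 0 first reaches <=4 at step 7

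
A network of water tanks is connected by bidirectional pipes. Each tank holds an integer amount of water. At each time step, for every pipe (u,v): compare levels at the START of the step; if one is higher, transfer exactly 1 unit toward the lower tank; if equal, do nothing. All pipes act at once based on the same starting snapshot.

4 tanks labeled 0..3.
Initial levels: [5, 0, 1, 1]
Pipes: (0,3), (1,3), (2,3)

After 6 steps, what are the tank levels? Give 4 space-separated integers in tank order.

Answer: 1 1 1 4

Derivation:
Step 1: flows [0->3,3->1,2=3] -> levels [4 1 1 1]
Step 2: flows [0->3,1=3,2=3] -> levels [3 1 1 2]
Step 3: flows [0->3,3->1,3->2] -> levels [2 2 2 1]
Step 4: flows [0->3,1->3,2->3] -> levels [1 1 1 4]
Step 5: flows [3->0,3->1,3->2] -> levels [2 2 2 1]
  -> period-2 cycle: step 5 state = step 3 state
  -> state at step 6: (6-3) mod 2 = 1, same as step 4 -> [1 1 1 4]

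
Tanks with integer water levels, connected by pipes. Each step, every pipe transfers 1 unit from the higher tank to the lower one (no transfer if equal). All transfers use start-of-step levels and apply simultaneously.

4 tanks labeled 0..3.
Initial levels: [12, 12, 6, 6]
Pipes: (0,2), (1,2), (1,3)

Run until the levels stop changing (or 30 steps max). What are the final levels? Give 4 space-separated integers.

Answer: 9 8 10 9

Derivation:
Step 1: flows [0->2,1->2,1->3] -> levels [11 10 8 7]
Step 2: flows [0->2,1->2,1->3] -> levels [10 8 10 8]
Step 3: flows [0=2,2->1,1=3] -> levels [10 9 9 8]
Step 4: flows [0->2,1=2,1->3] -> levels [9 8 10 9]
Step 5: flows [2->0,2->1,3->1] -> levels [10 10 8 8]
Step 6: flows [0->2,1->2,1->3] -> levels [9 8 10 9]
  -> period-2 cycle: step 6 state = step 4 state; never stabilizes
  -> state at step 30: (30-4) mod 2 = 0, same as step 4 -> [9 8 10 9]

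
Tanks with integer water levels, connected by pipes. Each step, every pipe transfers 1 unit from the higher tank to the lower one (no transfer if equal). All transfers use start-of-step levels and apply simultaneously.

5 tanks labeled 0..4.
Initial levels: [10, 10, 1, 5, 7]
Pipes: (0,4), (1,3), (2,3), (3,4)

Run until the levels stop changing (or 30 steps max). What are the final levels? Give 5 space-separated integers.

Answer: 8 6 5 8 6

Derivation:
Step 1: flows [0->4,1->3,3->2,4->3] -> levels [9 9 2 6 7]
Step 2: flows [0->4,1->3,3->2,4->3] -> levels [8 8 3 7 7]
Step 3: flows [0->4,1->3,3->2,3=4] -> levels [7 7 4 7 8]
Step 4: flows [4->0,1=3,3->2,4->3] -> levels [8 7 5 7 6]
Step 5: flows [0->4,1=3,3->2,3->4] -> levels [7 7 6 5 8]
Step 6: flows [4->0,1->3,2->3,4->3] -> levels [8 6 5 8 6]
Step 7: flows [0->4,3->1,3->2,3->4] -> levels [7 7 6 5 8]
  -> period-2 cycle: step 7 state = step 5 state; never stabilizes
  -> state at step 30: (30-5) mod 2 = 1, same as step 6 -> [8 6 5 8 6]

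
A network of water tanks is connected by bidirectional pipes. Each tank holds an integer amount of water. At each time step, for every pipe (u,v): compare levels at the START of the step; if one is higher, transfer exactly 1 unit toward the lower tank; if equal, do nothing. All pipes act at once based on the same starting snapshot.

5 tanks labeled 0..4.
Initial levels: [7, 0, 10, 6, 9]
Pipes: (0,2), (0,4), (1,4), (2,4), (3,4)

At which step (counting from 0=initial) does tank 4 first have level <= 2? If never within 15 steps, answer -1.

Step 1: flows [2->0,4->0,4->1,2->4,4->3] -> levels [9 1 8 7 7]
Step 2: flows [0->2,0->4,4->1,2->4,3=4] -> levels [7 2 8 7 8]
Step 3: flows [2->0,4->0,4->1,2=4,4->3] -> levels [9 3 7 8 5]
Step 4: flows [0->2,0->4,4->1,2->4,3->4] -> levels [7 4 7 7 7]
Step 5: flows [0=2,0=4,4->1,2=4,3=4] -> levels [7 5 7 7 6]
Step 6: flows [0=2,0->4,4->1,2->4,3->4] -> levels [6 6 6 6 8]
Step 7: flows [0=2,4->0,4->1,4->2,4->3] -> levels [7 7 7 7 4]
Step 8: flows [0=2,0->4,1->4,2->4,3->4] -> levels [6 6 6 6 8]
  -> period-2 cycle (repeats step 6); tank 4 never drops to <=2
Tank 4 never reaches <=2 within 15 steps

Answer: -1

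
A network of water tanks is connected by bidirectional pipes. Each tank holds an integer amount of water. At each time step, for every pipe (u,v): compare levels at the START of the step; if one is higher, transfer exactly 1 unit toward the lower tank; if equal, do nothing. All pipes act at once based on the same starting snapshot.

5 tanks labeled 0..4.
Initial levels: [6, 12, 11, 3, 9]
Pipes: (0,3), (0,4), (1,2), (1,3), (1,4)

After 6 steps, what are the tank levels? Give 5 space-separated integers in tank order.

Answer: 7 7 9 9 9

Derivation:
Step 1: flows [0->3,4->0,1->2,1->3,1->4] -> levels [6 9 12 5 9]
Step 2: flows [0->3,4->0,2->1,1->3,1=4] -> levels [6 9 11 7 8]
Step 3: flows [3->0,4->0,2->1,1->3,1->4] -> levels [8 8 10 7 8]
Step 4: flows [0->3,0=4,2->1,1->3,1=4] -> levels [7 8 9 9 8]
Step 5: flows [3->0,4->0,2->1,3->1,1=4] -> levels [9 10 8 7 7]
Step 6: flows [0->3,0->4,1->2,1->3,1->4] -> levels [7 7 9 9 9]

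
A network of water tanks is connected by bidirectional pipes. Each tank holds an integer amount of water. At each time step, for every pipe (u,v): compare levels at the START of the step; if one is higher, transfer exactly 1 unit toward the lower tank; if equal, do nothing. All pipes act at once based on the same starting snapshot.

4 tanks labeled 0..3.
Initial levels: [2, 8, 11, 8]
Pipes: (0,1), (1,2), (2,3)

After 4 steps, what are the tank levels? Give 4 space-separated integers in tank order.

Answer: 6 7 7 9

Derivation:
Step 1: flows [1->0,2->1,2->3] -> levels [3 8 9 9]
Step 2: flows [1->0,2->1,2=3] -> levels [4 8 8 9]
Step 3: flows [1->0,1=2,3->2] -> levels [5 7 9 8]
Step 4: flows [1->0,2->1,2->3] -> levels [6 7 7 9]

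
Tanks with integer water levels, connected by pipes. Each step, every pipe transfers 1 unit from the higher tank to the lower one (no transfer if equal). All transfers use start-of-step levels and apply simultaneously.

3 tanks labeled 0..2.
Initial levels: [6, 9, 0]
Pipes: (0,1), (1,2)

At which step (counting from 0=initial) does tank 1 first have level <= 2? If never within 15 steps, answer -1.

Step 1: flows [1->0,1->2] -> levels [7 7 1]
Step 2: flows [0=1,1->2] -> levels [7 6 2]
Step 3: flows [0->1,1->2] -> levels [6 6 3]
Step 4: flows [0=1,1->2] -> levels [6 5 4]
Step 5: flows [0->1,1->2] -> levels [5 5 5]
Step 6: flows [0=1,1=2] -> levels [5 5 5]
  -> stable; tank 1 stays at 5 > 2
Tank 1 never reaches <=2 within 15 steps

Answer: -1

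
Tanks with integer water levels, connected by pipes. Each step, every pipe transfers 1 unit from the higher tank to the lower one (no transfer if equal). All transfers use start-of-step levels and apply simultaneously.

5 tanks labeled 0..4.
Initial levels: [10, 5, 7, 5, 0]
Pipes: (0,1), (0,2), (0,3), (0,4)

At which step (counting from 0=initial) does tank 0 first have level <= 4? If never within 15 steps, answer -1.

Answer: 6

Derivation:
Step 1: flows [0->1,0->2,0->3,0->4] -> levels [6 6 8 6 1]
Step 2: flows [0=1,2->0,0=3,0->4] -> levels [6 6 7 6 2]
Step 3: flows [0=1,2->0,0=3,0->4] -> levels [6 6 6 6 3]
Step 4: flows [0=1,0=2,0=3,0->4] -> levels [5 6 6 6 4]
Step 5: flows [1->0,2->0,3->0,0->4] -> levels [7 5 5 5 5]
Step 6: flows [0->1,0->2,0->3,0->4] -> levels [3 6 6 6 6]
Tank 0 first reaches <=4 at step 6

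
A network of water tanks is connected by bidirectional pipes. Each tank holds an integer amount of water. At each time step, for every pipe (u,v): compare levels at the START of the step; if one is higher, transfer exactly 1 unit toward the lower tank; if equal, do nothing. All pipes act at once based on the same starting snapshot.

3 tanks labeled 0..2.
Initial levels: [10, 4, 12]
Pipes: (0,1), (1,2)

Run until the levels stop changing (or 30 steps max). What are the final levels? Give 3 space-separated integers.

Answer: 9 8 9

Derivation:
Step 1: flows [0->1,2->1] -> levels [9 6 11]
Step 2: flows [0->1,2->1] -> levels [8 8 10]
Step 3: flows [0=1,2->1] -> levels [8 9 9]
Step 4: flows [1->0,1=2] -> levels [9 8 9]
Step 5: flows [0->1,2->1] -> levels [8 10 8]
Step 6: flows [1->0,1->2] -> levels [9 8 9]
  -> period-2 cycle: step 6 state = step 4 state; never stabilizes
  -> state at step 30: (30-4) mod 2 = 0, same as step 4 -> [9 8 9]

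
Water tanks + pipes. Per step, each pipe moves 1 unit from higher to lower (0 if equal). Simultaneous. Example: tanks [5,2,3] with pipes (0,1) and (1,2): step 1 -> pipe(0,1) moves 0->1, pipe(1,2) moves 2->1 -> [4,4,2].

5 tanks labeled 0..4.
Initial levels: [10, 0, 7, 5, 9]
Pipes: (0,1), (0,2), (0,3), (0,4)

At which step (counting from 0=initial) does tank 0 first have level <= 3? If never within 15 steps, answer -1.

Step 1: flows [0->1,0->2,0->3,0->4] -> levels [6 1 8 6 10]
Step 2: flows [0->1,2->0,0=3,4->0] -> levels [7 2 7 6 9]
Step 3: flows [0->1,0=2,0->3,4->0] -> levels [6 3 7 7 8]
Step 4: flows [0->1,2->0,3->0,4->0] -> levels [8 4 6 6 7]
Step 5: flows [0->1,0->2,0->3,0->4] -> levels [4 5 7 7 8]
Step 6: flows [1->0,2->0,3->0,4->0] -> levels [8 4 6 6 7]
  -> period-2 cycle (repeats step 4); tank 0 never drops to <=3
Tank 0 never reaches <=3 within 15 steps

Answer: -1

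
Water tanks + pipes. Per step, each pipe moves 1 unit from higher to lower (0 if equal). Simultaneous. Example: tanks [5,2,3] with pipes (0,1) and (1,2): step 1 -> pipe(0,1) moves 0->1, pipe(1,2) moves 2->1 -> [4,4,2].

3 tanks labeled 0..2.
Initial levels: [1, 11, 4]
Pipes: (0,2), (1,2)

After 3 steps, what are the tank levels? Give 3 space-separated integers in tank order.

Step 1: flows [2->0,1->2] -> levels [2 10 4]
Step 2: flows [2->0,1->2] -> levels [3 9 4]
Step 3: flows [2->0,1->2] -> levels [4 8 4]

Answer: 4 8 4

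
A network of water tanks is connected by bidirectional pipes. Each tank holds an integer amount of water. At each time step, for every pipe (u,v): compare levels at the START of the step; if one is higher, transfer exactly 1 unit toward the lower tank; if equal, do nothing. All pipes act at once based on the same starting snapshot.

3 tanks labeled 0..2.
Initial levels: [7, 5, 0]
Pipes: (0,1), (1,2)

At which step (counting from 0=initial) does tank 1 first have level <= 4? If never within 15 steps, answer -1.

Step 1: flows [0->1,1->2] -> levels [6 5 1]
Step 2: flows [0->1,1->2] -> levels [5 5 2]
Step 3: flows [0=1,1->2] -> levels [5 4 3]
Tank 1 first reaches <=4 at step 3

Answer: 3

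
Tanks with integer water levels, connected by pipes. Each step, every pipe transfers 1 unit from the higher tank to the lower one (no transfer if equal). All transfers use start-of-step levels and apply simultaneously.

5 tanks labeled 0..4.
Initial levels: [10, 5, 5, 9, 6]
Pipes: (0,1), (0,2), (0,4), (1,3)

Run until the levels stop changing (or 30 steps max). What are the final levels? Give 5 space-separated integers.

Answer: 6 8 7 7 7

Derivation:
Step 1: flows [0->1,0->2,0->4,3->1] -> levels [7 7 6 8 7]
Step 2: flows [0=1,0->2,0=4,3->1] -> levels [6 8 7 7 7]
Step 3: flows [1->0,2->0,4->0,1->3] -> levels [9 6 6 8 6]
Step 4: flows [0->1,0->2,0->4,3->1] -> levels [6 8 7 7 7]
  -> period-2 cycle: step 4 state = step 2 state; never stabilizes
  -> state at step 30: (30-2) mod 2 = 0, same as step 2 -> [6 8 7 7 7]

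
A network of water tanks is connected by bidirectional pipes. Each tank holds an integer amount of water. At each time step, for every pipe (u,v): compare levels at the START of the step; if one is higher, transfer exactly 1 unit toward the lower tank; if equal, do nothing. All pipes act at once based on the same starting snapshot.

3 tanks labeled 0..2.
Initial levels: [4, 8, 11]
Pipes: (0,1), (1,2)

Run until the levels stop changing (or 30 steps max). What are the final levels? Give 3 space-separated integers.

Step 1: flows [1->0,2->1] -> levels [5 8 10]
Step 2: flows [1->0,2->1] -> levels [6 8 9]
Step 3: flows [1->0,2->1] -> levels [7 8 8]
Step 4: flows [1->0,1=2] -> levels [8 7 8]
Step 5: flows [0->1,2->1] -> levels [7 9 7]
Step 6: flows [1->0,1->2] -> levels [8 7 8]
  -> period-2 cycle: step 6 state = step 4 state; never stabilizes
  -> state at step 30: (30-4) mod 2 = 0, same as step 4 -> [8 7 8]

Answer: 8 7 8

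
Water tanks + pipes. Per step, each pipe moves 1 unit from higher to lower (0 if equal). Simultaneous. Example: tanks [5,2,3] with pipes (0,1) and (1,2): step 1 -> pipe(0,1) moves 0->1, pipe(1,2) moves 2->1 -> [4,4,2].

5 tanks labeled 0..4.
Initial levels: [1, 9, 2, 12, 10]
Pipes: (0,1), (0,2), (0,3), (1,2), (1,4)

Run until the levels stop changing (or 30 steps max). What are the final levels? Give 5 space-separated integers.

Step 1: flows [1->0,2->0,3->0,1->2,4->1] -> levels [4 8 2 11 9]
Step 2: flows [1->0,0->2,3->0,1->2,4->1] -> levels [5 7 4 10 8]
Step 3: flows [1->0,0->2,3->0,1->2,4->1] -> levels [6 6 6 9 7]
Step 4: flows [0=1,0=2,3->0,1=2,4->1] -> levels [7 7 6 8 6]
Step 5: flows [0=1,0->2,3->0,1->2,1->4] -> levels [7 5 8 7 7]
Step 6: flows [0->1,2->0,0=3,2->1,4->1] -> levels [7 8 6 7 6]
Step 7: flows [1->0,0->2,0=3,1->2,1->4] -> levels [7 5 8 7 7]
  -> period-2 cycle: step 7 state = step 5 state; never stabilizes
  -> state at step 30: (30-5) mod 2 = 1, same as step 6 -> [7 8 6 7 6]

Answer: 7 8 6 7 6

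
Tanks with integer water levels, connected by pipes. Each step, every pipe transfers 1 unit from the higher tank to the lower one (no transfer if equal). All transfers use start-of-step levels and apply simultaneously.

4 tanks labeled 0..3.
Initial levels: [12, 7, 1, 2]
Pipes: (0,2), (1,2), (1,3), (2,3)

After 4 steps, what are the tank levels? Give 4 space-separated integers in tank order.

Answer: 8 3 6 5

Derivation:
Step 1: flows [0->2,1->2,1->3,3->2] -> levels [11 5 4 2]
Step 2: flows [0->2,1->2,1->3,2->3] -> levels [10 3 5 4]
Step 3: flows [0->2,2->1,3->1,2->3] -> levels [9 5 4 4]
Step 4: flows [0->2,1->2,1->3,2=3] -> levels [8 3 6 5]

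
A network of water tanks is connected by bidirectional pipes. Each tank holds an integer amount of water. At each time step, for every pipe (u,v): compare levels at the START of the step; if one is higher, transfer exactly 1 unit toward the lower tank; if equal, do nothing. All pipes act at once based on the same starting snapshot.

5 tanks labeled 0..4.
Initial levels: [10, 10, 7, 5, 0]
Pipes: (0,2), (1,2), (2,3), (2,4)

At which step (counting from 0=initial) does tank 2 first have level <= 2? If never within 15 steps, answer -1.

Step 1: flows [0->2,1->2,2->3,2->4] -> levels [9 9 7 6 1]
Step 2: flows [0->2,1->2,2->3,2->4] -> levels [8 8 7 7 2]
Step 3: flows [0->2,1->2,2=3,2->4] -> levels [7 7 8 7 3]
Step 4: flows [2->0,2->1,2->3,2->4] -> levels [8 8 4 8 4]
Step 5: flows [0->2,1->2,3->2,2=4] -> levels [7 7 7 7 4]
Step 6: flows [0=2,1=2,2=3,2->4] -> levels [7 7 6 7 5]
Step 7: flows [0->2,1->2,3->2,2->4] -> levels [6 6 8 6 6]
Step 8: flows [2->0,2->1,2->3,2->4] -> levels [7 7 4 7 7]
Step 9: flows [0->2,1->2,3->2,4->2] -> levels [6 6 8 6 6]
  -> period-2 cycle (repeats step 7); tank 2 never drops to <=2
Tank 2 never reaches <=2 within 15 steps

Answer: -1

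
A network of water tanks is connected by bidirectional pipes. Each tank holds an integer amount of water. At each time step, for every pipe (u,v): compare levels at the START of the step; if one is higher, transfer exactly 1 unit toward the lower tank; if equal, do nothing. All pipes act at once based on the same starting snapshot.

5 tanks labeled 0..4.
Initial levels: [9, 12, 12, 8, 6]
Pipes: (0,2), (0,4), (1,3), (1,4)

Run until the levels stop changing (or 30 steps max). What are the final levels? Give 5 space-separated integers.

Answer: 9 8 10 10 10

Derivation:
Step 1: flows [2->0,0->4,1->3,1->4] -> levels [9 10 11 9 8]
Step 2: flows [2->0,0->4,1->3,1->4] -> levels [9 8 10 10 10]
Step 3: flows [2->0,4->0,3->1,4->1] -> levels [11 10 9 9 8]
Step 4: flows [0->2,0->4,1->3,1->4] -> levels [9 8 10 10 10]
  -> period-2 cycle: step 4 state = step 2 state; never stabilizes
  -> state at step 30: (30-2) mod 2 = 0, same as step 2 -> [9 8 10 10 10]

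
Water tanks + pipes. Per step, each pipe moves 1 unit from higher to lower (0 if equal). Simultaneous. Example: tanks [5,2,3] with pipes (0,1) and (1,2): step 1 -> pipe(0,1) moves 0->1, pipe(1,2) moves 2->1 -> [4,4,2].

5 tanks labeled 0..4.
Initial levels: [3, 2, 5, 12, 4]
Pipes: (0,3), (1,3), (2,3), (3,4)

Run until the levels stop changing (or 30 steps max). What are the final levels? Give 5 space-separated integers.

Step 1: flows [3->0,3->1,3->2,3->4] -> levels [4 3 6 8 5]
Step 2: flows [3->0,3->1,3->2,3->4] -> levels [5 4 7 4 6]
Step 3: flows [0->3,1=3,2->3,4->3] -> levels [4 4 6 7 5]
Step 4: flows [3->0,3->1,3->2,3->4] -> levels [5 5 7 3 6]
Step 5: flows [0->3,1->3,2->3,4->3] -> levels [4 4 6 7 5]
  -> period-2 cycle: step 5 state = step 3 state; never stabilizes
  -> state at step 30: (30-3) mod 2 = 1, same as step 4 -> [5 5 7 3 6]

Answer: 5 5 7 3 6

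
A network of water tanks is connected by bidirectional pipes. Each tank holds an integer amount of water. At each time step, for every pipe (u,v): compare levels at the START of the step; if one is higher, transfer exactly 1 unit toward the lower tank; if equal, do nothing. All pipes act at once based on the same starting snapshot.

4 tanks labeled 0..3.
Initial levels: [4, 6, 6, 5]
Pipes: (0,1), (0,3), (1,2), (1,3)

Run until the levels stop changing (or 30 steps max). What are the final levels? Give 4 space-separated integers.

Step 1: flows [1->0,3->0,1=2,1->3] -> levels [6 4 6 5]
Step 2: flows [0->1,0->3,2->1,3->1] -> levels [4 7 5 5]
Step 3: flows [1->0,3->0,1->2,1->3] -> levels [6 4 6 5]
  -> period-2 cycle: step 3 state = step 1 state; never stabilizes
  -> state at step 30: (30-1) mod 2 = 1, same as step 2 -> [4 7 5 5]

Answer: 4 7 5 5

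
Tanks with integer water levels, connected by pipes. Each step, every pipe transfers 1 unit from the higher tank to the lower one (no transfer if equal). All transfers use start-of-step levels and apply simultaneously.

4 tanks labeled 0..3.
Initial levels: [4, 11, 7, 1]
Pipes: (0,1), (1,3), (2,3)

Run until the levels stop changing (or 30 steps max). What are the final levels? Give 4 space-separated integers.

Step 1: flows [1->0,1->3,2->3] -> levels [5 9 6 3]
Step 2: flows [1->0,1->3,2->3] -> levels [6 7 5 5]
Step 3: flows [1->0,1->3,2=3] -> levels [7 5 5 6]
Step 4: flows [0->1,3->1,3->2] -> levels [6 7 6 4]
Step 5: flows [1->0,1->3,2->3] -> levels [7 5 5 6]
  -> period-2 cycle: step 5 state = step 3 state; never stabilizes
  -> state at step 30: (30-3) mod 2 = 1, same as step 4 -> [6 7 6 4]

Answer: 6 7 6 4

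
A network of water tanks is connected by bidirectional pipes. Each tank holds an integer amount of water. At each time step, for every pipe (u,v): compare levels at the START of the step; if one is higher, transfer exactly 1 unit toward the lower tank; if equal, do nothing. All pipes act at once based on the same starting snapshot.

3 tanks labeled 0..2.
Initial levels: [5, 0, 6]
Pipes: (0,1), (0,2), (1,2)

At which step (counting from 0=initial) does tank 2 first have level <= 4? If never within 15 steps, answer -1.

Answer: 1

Derivation:
Step 1: flows [0->1,2->0,2->1] -> levels [5 2 4]
Tank 2 first reaches <=4 at step 1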